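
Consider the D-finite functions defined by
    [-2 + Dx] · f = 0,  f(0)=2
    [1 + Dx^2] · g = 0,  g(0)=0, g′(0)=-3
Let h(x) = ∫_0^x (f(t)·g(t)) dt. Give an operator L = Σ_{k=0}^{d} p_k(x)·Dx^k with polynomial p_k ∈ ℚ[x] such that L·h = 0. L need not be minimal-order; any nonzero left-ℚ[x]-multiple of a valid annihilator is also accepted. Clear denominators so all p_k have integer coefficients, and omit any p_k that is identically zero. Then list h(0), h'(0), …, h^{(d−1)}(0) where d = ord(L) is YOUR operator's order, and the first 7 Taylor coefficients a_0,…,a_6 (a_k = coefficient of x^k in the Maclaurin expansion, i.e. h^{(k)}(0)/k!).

L = 5·Dx - 4·Dx^2 + Dx^3  (order 3).
h: a_k = 0, 0, -3, -4, -11/4, -6/5, -41/120, …
ICs: h(0) = 0, h′(0) = 0, h′′(0) = -6.

f: a_k = 2, 4, 4, 8/3, 4/3, 8/15, 8/45, …
g: a_k = 0, -3, 0, 1/2, 0, -1/40, 0, …
f·g: L₀ = L_f ⊗_s L_g, ord ≤ 1·2.
h=∫h₀ ⇒ L = L₀·Dx.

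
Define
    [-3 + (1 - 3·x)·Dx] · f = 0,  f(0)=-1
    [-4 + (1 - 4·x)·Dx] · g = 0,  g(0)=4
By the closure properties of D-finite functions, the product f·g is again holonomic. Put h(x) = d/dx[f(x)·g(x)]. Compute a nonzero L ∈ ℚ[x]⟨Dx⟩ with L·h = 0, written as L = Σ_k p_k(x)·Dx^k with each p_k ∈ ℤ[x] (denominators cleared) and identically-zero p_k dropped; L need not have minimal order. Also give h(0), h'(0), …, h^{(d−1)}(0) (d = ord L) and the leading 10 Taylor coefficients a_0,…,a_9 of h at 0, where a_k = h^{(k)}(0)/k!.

L = (74 - 504·x + 864·x^2) + (-7 + 73·x - 252·x^2 + 288·x^3)·Dx  (order 1).
h: a_k = -28, -296, -2100, -12496, -67340, -340728, -1651300, -7758752, -35622972, -160686280, …
ICs: h(0) = -28.

f: a_k = -1, -3, -9, -27, -81, -243, -729, -2187, -6561, -19683, …
g: a_k = 4, 16, 64, 256, 1024, 4096, 16384, 65536, 262144, 1048576, …
f·g: L₀ = L_f ⊗_s L_g, ord ≤ 1·1.
Derive L from L₀ (diff closure).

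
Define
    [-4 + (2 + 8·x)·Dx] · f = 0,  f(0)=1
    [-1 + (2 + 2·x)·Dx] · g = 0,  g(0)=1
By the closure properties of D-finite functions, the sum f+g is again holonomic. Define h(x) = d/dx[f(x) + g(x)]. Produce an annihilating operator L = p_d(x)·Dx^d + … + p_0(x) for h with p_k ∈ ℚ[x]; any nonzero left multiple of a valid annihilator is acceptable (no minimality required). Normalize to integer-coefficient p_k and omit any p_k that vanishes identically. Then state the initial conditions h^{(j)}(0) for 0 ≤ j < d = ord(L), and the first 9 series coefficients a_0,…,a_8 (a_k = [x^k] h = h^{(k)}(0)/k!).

f: a_k = 1, 2, -2, 4, -10, 28, -84, 264, -858, …
g: a_k = 1, 1/2, -1/8, 1/16, -5/128, 7/256, -21/1024, 33/2048, -429/32768, …
Sum ⇒ L₀ = lclm(L_f,L_g) in ℚ(x)⟨Dx⟩.
Derive L from L₀ (diff closure).
L = -6 + (-15 - 24·x)·Dx + (-2 - 10·x - 8·x^2)·Dx^2  (order 2).
h: a_k = 5/2, -17/4, 195/16, -1285/32, 35875/256, -258111/512, 3784935/2048, -28115373/4096, 1686903075/65536, …
ICs: h(0) = 5/2, h′(0) = -17/4.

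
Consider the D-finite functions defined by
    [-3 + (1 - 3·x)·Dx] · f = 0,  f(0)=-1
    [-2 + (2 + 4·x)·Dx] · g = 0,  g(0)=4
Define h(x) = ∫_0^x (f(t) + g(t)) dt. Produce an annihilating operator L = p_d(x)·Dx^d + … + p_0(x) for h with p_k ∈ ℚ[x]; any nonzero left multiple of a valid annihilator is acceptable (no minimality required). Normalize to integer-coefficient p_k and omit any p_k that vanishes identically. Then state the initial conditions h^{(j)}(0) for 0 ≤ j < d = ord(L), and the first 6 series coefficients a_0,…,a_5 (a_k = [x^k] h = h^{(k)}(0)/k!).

f: a_k = -1, -3, -9, -27, -81, -243, …
g: a_k = 4, 4, -2, 2, -5/2, 7/2, …
h₀=f+g: left-lcm gives L₀, ord ≤ 2.
h=∫h₀ ⇒ L = L₀·Dx.
L = (-42 - 54·x)·Dx + (38 + 132·x + 162·x^2)·Dx^2 + (-4 - 14·x + 42·x^2 + 108·x^3)·Dx^3  (order 3).
h: a_k = 0, 3, 1/2, -11/3, -25/4, -167/10, …
ICs: h(0) = 0, h′(0) = 3, h′′(0) = 1.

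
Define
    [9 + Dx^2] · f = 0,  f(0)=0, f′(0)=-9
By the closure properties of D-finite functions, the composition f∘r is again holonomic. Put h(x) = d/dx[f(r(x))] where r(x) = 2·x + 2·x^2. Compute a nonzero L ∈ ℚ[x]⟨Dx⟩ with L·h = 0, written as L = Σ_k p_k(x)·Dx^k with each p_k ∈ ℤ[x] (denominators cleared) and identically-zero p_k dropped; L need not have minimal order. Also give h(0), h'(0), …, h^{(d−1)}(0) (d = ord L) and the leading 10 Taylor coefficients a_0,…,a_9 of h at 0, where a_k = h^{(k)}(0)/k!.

f: a_k = 0, -9, 0, 27/2, 0, -243/40, 0, 729/560, 0, -729/4480, …
L₀ from L_f via x↦r, Dx↦r'^{-1}Dx.
h=h₀': d/dx-closure on L₀ ⇒ L.
L = (48 + 288·x + 864·x^2 + 1152·x^3 + 576·x^4) + (-6 - 12·x)·Dx + (1 + 4·x + 4·x^2)·Dx^2  (order 2).
h: a_k = -18, -36, 324, 1296, 648, -5184, -62208/5, -31104/5, 769824/35, 342144/7, …
ICs: h(0) = -18, h′(0) = -36.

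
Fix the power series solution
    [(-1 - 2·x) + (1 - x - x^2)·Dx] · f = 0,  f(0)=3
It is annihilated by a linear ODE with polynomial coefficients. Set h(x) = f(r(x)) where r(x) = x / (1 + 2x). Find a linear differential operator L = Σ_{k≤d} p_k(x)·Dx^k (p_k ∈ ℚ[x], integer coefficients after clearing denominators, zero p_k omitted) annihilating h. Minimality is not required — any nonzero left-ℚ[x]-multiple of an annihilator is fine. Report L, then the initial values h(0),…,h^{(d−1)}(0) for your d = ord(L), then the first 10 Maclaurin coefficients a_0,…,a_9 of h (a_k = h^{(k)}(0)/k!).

f: a_k = 3, 3, 6, 9, 15, 24, 39, 63, 102, 165, …
Change of var in L_f (x↦r) gives L₀.
L = (-1 - 4·x) + (1 + 5·x + 7·x^2 + 2·x^3)·Dx  (order 1).
h: a_k = 3, 3, 0, -3, 9, -24, 63, -165, 432, -1131, …
ICs: h(0) = 3.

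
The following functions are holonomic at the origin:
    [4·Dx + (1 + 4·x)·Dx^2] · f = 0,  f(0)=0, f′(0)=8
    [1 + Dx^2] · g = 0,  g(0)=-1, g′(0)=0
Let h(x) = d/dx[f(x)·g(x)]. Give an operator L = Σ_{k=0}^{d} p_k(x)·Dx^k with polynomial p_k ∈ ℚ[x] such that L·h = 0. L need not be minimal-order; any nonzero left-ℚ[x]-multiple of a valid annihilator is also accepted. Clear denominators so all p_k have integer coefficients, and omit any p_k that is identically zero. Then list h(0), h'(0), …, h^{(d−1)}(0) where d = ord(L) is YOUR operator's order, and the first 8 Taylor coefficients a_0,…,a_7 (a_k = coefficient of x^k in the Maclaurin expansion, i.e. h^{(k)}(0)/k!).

f: a_k = 0, 8, -16, 128/3, -128, 2048/5, -4096/3, 32768/7, …
g: a_k = -1, 0, 1/2, 0, -1/24, 0, 1/720, 0, …
f·g: L₀ = L_f ⊗_s L_g, ord ≤ 2·2.
h₀' ⇒ L via d/dx closure of L₀.
L = (-12355 - 1064·x - 6288·x^2 - 16128·x^3 - 13568·x^4 + 6144·x^5 + 4096·x^6) + (-3384 - 15968·x - 14080·x^2 - 15360·x^3 + 10240·x^4 + 8192·x^5)·Dx + (-12502 - 2384·x - 10016·x^2 - 19968·x^3 - 14848·x^4 + 12288·x^5 + 8192·x^6)·Dx^2 + (-3384 - 15968·x - 14080·x^2 - 15360·x^3 + 10240·x^4 + 8192·x^5)·Dx^3 + (-147 - 1320·x - 3728·x^2 - 3840·x^3 - 1280·x^4 + 6144·x^5 + 4096·x^6)·Dx^4  (order 4).
h: a_k = -8, 32, -116, 480, -1943, 7812, -940403/30, 5654392/45, …
ICs: h(0) = -8, h′(0) = 32, h′′(0) = -232, h′′′(0) = 2880.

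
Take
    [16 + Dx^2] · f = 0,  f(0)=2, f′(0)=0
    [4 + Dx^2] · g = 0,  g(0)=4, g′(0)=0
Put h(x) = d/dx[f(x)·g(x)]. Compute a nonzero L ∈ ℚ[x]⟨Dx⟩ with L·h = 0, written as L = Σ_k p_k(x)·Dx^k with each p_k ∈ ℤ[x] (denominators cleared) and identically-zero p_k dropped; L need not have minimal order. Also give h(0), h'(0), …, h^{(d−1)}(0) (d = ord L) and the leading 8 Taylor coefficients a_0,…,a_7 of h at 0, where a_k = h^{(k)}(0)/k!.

f: a_k = 2, 0, -16, 0, 64/3, 0, -512/45, 0, …
g: a_k = 4, 0, -8, 0, 8/3, 0, -16/45, 0, …
Product ⇒ symmetric product L₀, ord ≤ 4.
Derive L from L₀ (diff closure).
L = 144 + 40·Dx^2 + Dx^4  (order 4).
h: a_k = 0, -160, 0, 2624/3, 0, -4672/3, 0, 419968/315, …
ICs: h(0) = 0, h′(0) = -160, h′′(0) = 0, h′′′(0) = 5248.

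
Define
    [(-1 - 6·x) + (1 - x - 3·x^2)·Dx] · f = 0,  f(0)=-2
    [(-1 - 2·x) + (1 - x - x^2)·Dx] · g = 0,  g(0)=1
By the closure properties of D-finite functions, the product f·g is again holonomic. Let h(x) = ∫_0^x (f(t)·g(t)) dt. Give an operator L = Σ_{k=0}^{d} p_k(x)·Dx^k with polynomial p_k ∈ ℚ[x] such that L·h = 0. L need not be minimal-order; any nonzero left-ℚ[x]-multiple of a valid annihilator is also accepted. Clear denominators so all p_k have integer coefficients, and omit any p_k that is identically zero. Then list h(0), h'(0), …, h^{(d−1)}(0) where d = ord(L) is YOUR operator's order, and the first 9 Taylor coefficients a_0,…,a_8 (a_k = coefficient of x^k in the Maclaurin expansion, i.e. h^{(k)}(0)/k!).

L = (-2 - 6·x + 12·x^2 + 12·x^3)·Dx + (1 - 2·x - 3·x^2 + 4·x^3 + 3·x^4)·Dx^2  (order 2).
h: a_k = 0, -2, -2, -14/3, -8, -84/5, -98/3, -474/7, -138, …
ICs: h(0) = 0, h′(0) = -2.

f: a_k = -2, -2, -8, -14, -38, -80, -194, -434, -1016, …
g: a_k = 1, 1, 2, 3, 5, 8, 13, 21, 34, …
f·g: L₀ = L_f ⊗_s L_g, ord ≤ 1·1.
∫: right-multiply L₀ by Dx.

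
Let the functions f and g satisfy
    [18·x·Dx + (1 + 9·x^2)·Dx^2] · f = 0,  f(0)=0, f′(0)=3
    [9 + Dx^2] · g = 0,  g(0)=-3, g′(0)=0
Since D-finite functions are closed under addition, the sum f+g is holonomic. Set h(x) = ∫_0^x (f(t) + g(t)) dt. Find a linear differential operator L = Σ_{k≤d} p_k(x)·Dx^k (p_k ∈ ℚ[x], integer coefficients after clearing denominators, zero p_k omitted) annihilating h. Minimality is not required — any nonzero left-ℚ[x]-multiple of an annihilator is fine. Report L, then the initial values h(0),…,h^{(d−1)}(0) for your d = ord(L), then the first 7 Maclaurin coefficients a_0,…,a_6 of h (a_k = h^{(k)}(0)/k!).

L = (-1782·x + 20412·x^3 + 13122·x^5)·Dx^2 + (-9 + 567·x^2 + 6561·x^4 + 6561·x^6)·Dx^3 + (-198·x + 2268·x^3 + 1458·x^5)·Dx^4 + (-1 + 63·x^2 + 729·x^4 + 729·x^6)·Dx^5  (order 5).
h: a_k = 0, -3, 3/2, 9/2, -9/4, -81/40, 81/10, …
ICs: h(0) = 0, h′(0) = -3, h′′(0) = 3, h′′′(0) = 27, h′′′′(0) = -54.

f: a_k = 0, 3, 0, -9, 0, 243/5, 0, …
g: a_k = -3, 0, 27/2, 0, -81/8, 0, 243/80, …
Weyl lclm of L_f,L_g ⇒ L₀ (ord ≤ 4).
h=∫₀ˣh₀: take L = L₀·Dx.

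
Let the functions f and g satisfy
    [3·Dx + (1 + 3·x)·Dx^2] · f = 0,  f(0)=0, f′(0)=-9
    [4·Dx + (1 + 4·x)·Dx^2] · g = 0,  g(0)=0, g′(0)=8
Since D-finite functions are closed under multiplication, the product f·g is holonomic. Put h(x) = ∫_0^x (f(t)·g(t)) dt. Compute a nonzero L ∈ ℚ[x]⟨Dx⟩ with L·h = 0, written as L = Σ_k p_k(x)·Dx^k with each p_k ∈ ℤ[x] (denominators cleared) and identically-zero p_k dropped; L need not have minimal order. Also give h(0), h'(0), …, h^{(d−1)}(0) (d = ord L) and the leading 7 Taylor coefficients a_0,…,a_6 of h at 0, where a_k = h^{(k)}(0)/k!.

f: a_k = 0, -9, 27/2, -27, 243/4, -729/5, 729/2, …
g: a_k = 0, 8, -16, 128/3, -128, 2048/5, -4096/3, …
Product ⇒ symmetric product L₀, ord ≤ 4.
∫: right-multiply L₀ by Dx.
L = (600 + 4032·x + 6912·x^2)·Dx^2 + (854 + 8808·x + 30240·x^2 + 34560·x^3)·Dx^3 + (172 + 2380·x + 12312·x^2 + 28224·x^3 + 24192·x^4)·Dx^4 + (7 + 122·x + 847·x^2 + 2928·x^3 + 5040·x^4 + 3456·x^5)·Dx^5  (order 5).
h: a_k = 0, 0, 0, -24, 63, -816/5, 441, …
ICs: h(0) = 0, h′(0) = 0, h′′(0) = 0, h′′′(0) = -144, h′′′′(0) = 1512.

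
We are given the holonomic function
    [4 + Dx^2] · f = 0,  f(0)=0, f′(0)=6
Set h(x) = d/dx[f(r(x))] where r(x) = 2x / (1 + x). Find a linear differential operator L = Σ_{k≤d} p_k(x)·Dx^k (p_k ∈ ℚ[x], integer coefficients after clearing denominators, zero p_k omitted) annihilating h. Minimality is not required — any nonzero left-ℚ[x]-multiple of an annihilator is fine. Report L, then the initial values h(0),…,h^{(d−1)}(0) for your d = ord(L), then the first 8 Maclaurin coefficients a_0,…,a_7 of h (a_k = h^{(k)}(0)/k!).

f: a_k = 0, 6, 0, -4, 0, 4/5, 0, -8/105, …
h₀=f(r): pull back L_f along r ⇒ L₀.
Differentiate: ansatz ord ≤ ord L₀ ⇒ L.
L = (22 + 12·x + 6·x^2) + (6 + 18·x + 18·x^2 + 6·x^3)·Dx + (1 + 4·x + 6·x^2 + 4·x^3 + x^4)·Dx^2  (order 2).
h: a_k = 12, -24, -60, 336, -772, 1080, -9844/15, -20128/15, …
ICs: h(0) = 12, h′(0) = -24.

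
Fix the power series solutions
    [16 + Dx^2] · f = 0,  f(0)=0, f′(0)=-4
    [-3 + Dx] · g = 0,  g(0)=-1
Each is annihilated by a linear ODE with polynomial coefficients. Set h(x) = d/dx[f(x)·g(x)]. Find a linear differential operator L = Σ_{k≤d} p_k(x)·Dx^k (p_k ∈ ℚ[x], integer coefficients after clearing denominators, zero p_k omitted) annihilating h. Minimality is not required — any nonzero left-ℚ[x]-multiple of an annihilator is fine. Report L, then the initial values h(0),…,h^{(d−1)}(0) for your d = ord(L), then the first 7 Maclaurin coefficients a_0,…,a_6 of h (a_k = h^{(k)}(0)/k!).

L = 25 - 6·Dx + Dx^2  (order 2).
h: a_k = 4, 24, 22, -56, -779/6, -429/5, 4031/180, …
ICs: h(0) = 4, h′(0) = 24.

f: a_k = 0, -4, 0, 32/3, 0, -128/15, 0, …
g: a_k = -1, -3, -9/2, -9/2, -27/8, -81/40, -81/80, …
h₀=f·g: eliminate ⇒ L₀, order ≤ 2·1.
Derive L from L₀ (diff closure).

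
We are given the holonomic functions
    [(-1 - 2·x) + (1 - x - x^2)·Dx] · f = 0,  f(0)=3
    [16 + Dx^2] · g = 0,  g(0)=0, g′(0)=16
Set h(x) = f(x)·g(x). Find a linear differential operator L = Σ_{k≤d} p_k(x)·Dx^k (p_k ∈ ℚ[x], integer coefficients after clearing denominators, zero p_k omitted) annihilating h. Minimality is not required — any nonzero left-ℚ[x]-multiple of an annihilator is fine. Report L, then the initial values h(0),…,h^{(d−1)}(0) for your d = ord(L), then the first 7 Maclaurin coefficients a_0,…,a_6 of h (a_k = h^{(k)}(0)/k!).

f: a_k = 3, 3, 6, 9, 15, 24, 39, …
g: a_k = 0, 16, 0, -128/3, 0, 512/15, 0, …
L₀ := L_f ⊗_s L_g (sym. prod.), ord ≤ 2.
L = (-14 + 16·x + 16·x^2) + (2 + 4·x)·Dx + (-1 + x + x^2)·Dx^2  (order 2).
h: a_k = 0, 48, 48, -32, 16, 432/5, 512/5, …
ICs: h(0) = 0, h′(0) = 48.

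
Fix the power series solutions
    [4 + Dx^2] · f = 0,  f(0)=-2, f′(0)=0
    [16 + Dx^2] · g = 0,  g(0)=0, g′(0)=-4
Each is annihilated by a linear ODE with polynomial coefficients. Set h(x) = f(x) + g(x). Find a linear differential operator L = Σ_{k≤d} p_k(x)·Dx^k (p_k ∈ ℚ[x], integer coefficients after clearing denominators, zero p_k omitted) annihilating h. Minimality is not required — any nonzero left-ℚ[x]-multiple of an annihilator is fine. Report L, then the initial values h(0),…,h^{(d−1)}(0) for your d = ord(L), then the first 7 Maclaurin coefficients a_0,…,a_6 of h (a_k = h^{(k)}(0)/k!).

f: a_k = -2, 0, 4, 0, -4/3, 0, 8/45, …
g: a_k = 0, -4, 0, 32/3, 0, -128/15, 0, …
L₀ := lclm(L_f,L_g); ord L₀ ≤ 2+2.
L = 64 + 20·Dx^2 + Dx^4  (order 4).
h: a_k = -2, -4, 4, 32/3, -4/3, -128/15, 8/45, …
ICs: h(0) = -2, h′(0) = -4, h′′(0) = 8, h′′′(0) = 64.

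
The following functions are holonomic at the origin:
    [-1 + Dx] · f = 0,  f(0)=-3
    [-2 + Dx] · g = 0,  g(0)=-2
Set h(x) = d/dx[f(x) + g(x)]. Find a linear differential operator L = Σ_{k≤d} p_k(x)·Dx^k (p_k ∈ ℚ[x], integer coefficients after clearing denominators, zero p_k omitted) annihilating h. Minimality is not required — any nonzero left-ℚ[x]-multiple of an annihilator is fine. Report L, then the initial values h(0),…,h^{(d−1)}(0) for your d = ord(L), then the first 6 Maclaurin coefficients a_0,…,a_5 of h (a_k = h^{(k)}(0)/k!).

f: a_k = -3, -3, -3/2, -1/2, -1/8, -1/40, …
g: a_k = -2, -4, -4, -8/3, -4/3, -8/15, …
Sum ⇒ L₀ = lclm(L_f,L_g) in ℚ(x)⟨Dx⟩.
h=h₀': d/dx-closure on L₀ ⇒ L.
L = 2 - 3·Dx + Dx^2  (order 2).
h: a_k = -7, -11, -19/2, -35/6, -67/24, -131/120, …
ICs: h(0) = -7, h′(0) = -11.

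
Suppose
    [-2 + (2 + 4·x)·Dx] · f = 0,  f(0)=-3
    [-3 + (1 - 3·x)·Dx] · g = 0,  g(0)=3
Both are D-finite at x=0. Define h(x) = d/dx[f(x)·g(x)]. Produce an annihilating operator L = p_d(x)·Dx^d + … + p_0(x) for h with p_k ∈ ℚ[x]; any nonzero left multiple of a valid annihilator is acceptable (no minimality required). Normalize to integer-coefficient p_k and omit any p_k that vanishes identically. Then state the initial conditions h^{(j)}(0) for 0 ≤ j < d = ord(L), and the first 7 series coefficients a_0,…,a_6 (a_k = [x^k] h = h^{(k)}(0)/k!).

f: a_k = -3, -3, 3/2, -3/2, 15/8, -21/8, 63/16, …
g: a_k = 3, 9, 27, 81, 243, 729, 2187, …
L₀ := L_f ⊗_s L_g (sym. prod.), ord ≤ 1.
Derive L from L₀ (diff closure).
L = (23 + 72·x + 27·x^2) + (-4 + x + 27·x^2 + 18·x^3)·Dx  (order 1).
h: a_k = -36, -207, -945, -7515/2, -14130, -406377/8, -1423359/8, …
ICs: h(0) = -36.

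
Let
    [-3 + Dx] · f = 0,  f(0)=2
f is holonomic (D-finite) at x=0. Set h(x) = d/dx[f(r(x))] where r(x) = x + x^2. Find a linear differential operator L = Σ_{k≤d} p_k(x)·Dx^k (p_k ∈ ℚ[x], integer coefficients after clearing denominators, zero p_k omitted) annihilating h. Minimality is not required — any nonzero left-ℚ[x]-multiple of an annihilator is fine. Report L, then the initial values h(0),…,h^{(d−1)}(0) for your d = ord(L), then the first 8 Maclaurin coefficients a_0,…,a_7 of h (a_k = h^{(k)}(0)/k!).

L = (5 + 12·x + 12·x^2) + (-1 - 2·x)·Dx  (order 1).
h: a_k = 6, 30, 81, 171, 1161/4, 8613/20, 4509/8, 188217/280, …
ICs: h(0) = 6.

f: a_k = 2, 6, 9, 9, 27/4, 81/20, 81/40, 243/280, …
Substitute x→r, Dx→(1/r')Dx; clear ⇒ L₀.
Derive L from L₀ (diff closure).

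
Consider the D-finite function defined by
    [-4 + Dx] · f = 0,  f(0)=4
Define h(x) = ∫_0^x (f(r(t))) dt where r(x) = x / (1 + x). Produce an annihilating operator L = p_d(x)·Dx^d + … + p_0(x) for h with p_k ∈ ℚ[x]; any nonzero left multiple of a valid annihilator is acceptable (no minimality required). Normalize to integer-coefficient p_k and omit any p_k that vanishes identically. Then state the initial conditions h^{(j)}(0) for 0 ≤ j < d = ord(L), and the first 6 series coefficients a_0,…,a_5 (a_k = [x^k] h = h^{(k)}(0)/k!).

L = -4·Dx + (1 + 2·x + x^2)·Dx^2  (order 2).
h: a_k = 0, 4, 8, 16/3, -4/3, -16/15, …
ICs: h(0) = 0, h′(0) = 4.

f: a_k = 4, 16, 32, 128/3, 128/3, 512/15, …
h₀=f(r): pull back L_f along r ⇒ L₀.
Integrate: L := L₀·Dx.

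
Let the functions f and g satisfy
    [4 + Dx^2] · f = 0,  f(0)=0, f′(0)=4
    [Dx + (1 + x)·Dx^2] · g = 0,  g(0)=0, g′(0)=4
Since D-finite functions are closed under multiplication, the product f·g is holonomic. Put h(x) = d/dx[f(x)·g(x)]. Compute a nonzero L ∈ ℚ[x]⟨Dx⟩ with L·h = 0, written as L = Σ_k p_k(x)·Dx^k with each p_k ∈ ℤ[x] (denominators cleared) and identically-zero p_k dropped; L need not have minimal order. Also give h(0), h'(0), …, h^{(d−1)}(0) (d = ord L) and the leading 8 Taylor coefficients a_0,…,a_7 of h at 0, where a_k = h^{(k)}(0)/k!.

L = (-56 + 896·x + 4416·x^2 + 8064·x^3 + 7136·x^4 + 3072·x^5 + 512·x^6) + (72 + 776·x + 2080·x^2 + 2400·x^3 + 1280·x^4 + 256·x^5)·Dx + (70 + 824·x + 2780·x^2 + 4416·x^3 + 3664·x^4 + 1536·x^5 + 256·x^6)·Dx^2 + (18 + 194·x + 520·x^2 + 600·x^3 + 320·x^4 + 64·x^5)·Dx^3 + (21 + 150·x + 419·x^2 + 600·x^3 + 470·x^4 + 192·x^5 + 32·x^6)·Dx^4  (order 4).
h: a_k = 0, 32, -24, -64/3, 20/3, 32/3, -112/15, 1664/315, …
ICs: h(0) = 0, h′(0) = 32, h′′(0) = -48, h′′′(0) = -128.

f: a_k = 0, 4, 0, -8/3, 0, 8/15, 0, -16/315, …
g: a_k = 0, 4, -2, 4/3, -1, 4/5, -2/3, 4/7, …
Sym-product of L_f,L_g gives L₀ (≤ ord 4).
Derive L from L₀ (diff closure).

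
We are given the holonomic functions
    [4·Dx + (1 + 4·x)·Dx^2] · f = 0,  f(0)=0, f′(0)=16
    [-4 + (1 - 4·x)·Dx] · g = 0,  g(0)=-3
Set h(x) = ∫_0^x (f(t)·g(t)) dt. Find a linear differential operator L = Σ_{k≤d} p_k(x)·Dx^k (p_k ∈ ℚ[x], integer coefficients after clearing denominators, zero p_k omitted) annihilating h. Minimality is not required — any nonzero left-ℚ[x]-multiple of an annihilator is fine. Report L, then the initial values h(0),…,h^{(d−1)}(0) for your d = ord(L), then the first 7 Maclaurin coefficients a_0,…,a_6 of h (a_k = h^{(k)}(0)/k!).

L = 16·Dx + (4 + 48·x)·Dx^2 + (-1 + 16·x^2)·Dx^3  (order 3).
h: a_k = 0, 0, -24, -32, -160, -1792/5, -24064/15, …
ICs: h(0) = 0, h′(0) = 0, h′′(0) = -48.

f: a_k = 0, 16, -32, 256/3, -256, 4096/5, -8192/3, …
g: a_k = -3, -12, -48, -192, -768, -3072, -12288, …
L₀ := L_f ⊗_s L_g (sym. prod.), ord ≤ 2.
h=∫h₀ ⇒ L = L₀·Dx.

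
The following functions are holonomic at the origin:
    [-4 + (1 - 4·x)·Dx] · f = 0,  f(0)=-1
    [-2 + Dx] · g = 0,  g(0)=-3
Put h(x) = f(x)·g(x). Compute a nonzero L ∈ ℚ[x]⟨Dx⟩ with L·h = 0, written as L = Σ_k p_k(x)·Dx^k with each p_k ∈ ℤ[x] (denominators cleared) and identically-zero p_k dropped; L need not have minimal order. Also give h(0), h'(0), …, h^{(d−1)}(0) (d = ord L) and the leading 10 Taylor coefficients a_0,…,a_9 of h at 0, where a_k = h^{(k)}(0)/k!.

L = (6 - 8·x) + (-1 + 4·x)·Dx  (order 1).
h: a_k = 3, 18, 78, 316, 1266, 25324/5, 303892/15, 2836328/35, 34035938/105, 1225293772/945, …
ICs: h(0) = 3.

f: a_k = -1, -4, -16, -64, -256, -1024, -4096, -16384, -65536, -262144, …
g: a_k = -3, -6, -6, -4, -2, -4/5, -4/15, -8/105, -2/105, -4/945, …
h₀=f·g: eliminate ⇒ L₀, order ≤ 1·1.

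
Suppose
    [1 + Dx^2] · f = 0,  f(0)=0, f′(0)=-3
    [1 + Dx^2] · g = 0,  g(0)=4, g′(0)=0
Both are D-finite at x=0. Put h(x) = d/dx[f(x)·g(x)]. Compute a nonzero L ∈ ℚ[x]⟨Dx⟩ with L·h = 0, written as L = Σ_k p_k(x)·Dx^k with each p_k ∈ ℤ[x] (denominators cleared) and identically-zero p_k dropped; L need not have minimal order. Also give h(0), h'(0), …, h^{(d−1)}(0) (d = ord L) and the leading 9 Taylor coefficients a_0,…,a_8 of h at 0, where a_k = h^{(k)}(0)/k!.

f: a_k = 0, -3, 0, 1/2, 0, -1/40, 0, 1/1680, 0, …
g: a_k = 4, 0, -2, 0, 1/6, 0, -1/180, 0, 1/10080, …
Sym-product of L_f,L_g gives L₀ (≤ ord 4).
Differentiate: ansatz ord ≤ ord L₀ ⇒ L.
L = 4 + Dx^2  (order 2).
h: a_k = -12, 0, 24, 0, -8, 0, 16/15, 0, -8/105, …
ICs: h(0) = -12, h′(0) = 0.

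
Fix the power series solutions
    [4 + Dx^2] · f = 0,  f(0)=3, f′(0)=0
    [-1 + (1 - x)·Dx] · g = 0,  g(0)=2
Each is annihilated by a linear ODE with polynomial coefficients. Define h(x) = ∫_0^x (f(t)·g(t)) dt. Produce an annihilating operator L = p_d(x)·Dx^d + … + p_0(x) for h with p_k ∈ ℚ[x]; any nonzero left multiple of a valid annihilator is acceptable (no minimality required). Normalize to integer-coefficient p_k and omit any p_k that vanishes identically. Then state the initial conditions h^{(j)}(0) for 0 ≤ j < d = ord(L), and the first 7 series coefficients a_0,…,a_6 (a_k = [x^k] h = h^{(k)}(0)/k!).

L = (-4 + 4·x)·Dx + 2·Dx^2 + (-1 + x)·Dx^3  (order 3).
h: a_k = 0, 6, 3, -2, -3/2, -2/5, -1/3, …
ICs: h(0) = 0, h′(0) = 6, h′′(0) = 6.

f: a_k = 3, 0, -6, 0, 2, 0, -4/15, …
g: a_k = 2, 2, 2, 2, 2, 2, 2, …
h₀=f·g: eliminate ⇒ L₀, order ≤ 2·1.
Integrate: L := L₀·Dx.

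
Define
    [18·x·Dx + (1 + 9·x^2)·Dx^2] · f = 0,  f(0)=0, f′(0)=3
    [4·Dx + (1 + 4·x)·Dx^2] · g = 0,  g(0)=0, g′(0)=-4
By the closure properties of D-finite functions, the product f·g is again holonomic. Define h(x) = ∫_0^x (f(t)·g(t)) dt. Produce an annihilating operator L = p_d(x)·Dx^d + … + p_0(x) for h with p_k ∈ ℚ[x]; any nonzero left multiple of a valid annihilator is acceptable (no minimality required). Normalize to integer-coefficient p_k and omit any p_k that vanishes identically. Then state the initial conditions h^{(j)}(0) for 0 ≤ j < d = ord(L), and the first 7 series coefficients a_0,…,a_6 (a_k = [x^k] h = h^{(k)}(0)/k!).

L = (2448 + 17280·x + 76464·x^2 + 518400·x^3 + 1399680·x^4 + 2426112·x^5 + 1679616·x^7)·Dx^2 + (452 + 10800·x + 98028·x^2 + 491184·x^3 + 1840320·x^4 + 4339008·x^5 + 6531840·x^6 + 1259712·x^7 + 5878656·x^8)·Dx^3 + (136 + 1912·x + 18576·x^2 + 103608·x^3 + 389448·x^4 + 1100304·x^5 + 2239488·x^6 + 3277584·x^7 + 1259712·x^8 + 3359232·x^9)·Dx^4 + (13 + 176·x + 1234·x^2 + 6048·x^3 + 22833·x^4 + 68688·x^5 + 154224·x^6 + 279936·x^7 + 399492·x^8 + 209952·x^9 + 419904·x^10)·Dx^5  (order 5).
h: a_k = 0, 0, 0, -4, 6, -28/5, 20, …
ICs: h(0) = 0, h′(0) = 0, h′′(0) = 0, h′′′(0) = -24, h′′′′(0) = 144.

f: a_k = 0, 3, 0, -9, 0, 243/5, 0, …
g: a_k = 0, -4, 8, -64/3, 64, -1024/5, 2048/3, …
Product ⇒ symmetric product L₀, ord ≤ 4.
h=∫h₀ ⇒ L = L₀·Dx.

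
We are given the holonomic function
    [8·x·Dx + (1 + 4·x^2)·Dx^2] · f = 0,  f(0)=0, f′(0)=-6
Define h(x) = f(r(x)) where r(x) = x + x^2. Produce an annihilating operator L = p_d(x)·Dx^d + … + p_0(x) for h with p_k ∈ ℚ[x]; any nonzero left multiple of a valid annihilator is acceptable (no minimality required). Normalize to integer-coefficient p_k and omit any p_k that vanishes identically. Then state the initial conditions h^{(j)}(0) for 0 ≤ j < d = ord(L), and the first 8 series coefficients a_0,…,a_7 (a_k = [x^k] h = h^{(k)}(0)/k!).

f: a_k = 0, -6, 0, 8, 0, -96/5, 0, 384/7, …
h₀=f(r): pull back L_f along r ⇒ L₀.
L = (-2 + 8·x + 32·x^2 + 48·x^3 + 24·x^4)·Dx + (1 + 2·x + 4·x^2 + 16·x^3 + 20·x^4 + 8·x^5)·Dx^2  (order 2).
h: a_k = 0, -6, -6, 8, 24, 24/5, -88, -960/7, …
ICs: h(0) = 0, h′(0) = -6.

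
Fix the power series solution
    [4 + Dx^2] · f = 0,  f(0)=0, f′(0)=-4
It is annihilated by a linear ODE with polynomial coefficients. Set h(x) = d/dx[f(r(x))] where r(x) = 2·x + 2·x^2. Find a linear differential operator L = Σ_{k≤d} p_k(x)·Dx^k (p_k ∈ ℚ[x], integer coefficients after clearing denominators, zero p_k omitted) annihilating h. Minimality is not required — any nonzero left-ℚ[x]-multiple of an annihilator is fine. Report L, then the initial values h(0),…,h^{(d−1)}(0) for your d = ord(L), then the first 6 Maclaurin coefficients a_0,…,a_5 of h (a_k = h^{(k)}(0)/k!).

L = (28 + 128·x + 384·x^2 + 512·x^3 + 256·x^4) + (-6 - 12·x)·Dx + (1 + 4·x + 4·x^2)·Dx^2  (order 2).
h: a_k = -8, -16, 64, 256, 704/3, -384, …
ICs: h(0) = -8, h′(0) = -16.

f: a_k = 0, -4, 0, 8/3, 0, -8/15, …
Substitute x→r, Dx→(1/r')Dx; clear ⇒ L₀.
Differentiate: ansatz ord ≤ ord L₀ ⇒ L.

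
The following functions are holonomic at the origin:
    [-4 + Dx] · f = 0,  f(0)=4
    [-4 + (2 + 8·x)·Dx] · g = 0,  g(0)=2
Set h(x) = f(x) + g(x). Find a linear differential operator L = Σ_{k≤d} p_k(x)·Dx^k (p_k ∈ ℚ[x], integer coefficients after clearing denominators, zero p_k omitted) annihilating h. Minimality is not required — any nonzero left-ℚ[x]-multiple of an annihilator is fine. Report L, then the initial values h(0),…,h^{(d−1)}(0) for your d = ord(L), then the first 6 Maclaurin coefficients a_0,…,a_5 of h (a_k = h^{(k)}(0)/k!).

f: a_k = 4, 16, 32, 128/3, 128/3, 512/15, …
g: a_k = 2, 4, -4, 8, -20, 56, …
f+g: L₀ = lclm(L_f,L_g), ord ≤ 1+1.
L = (24 + 64·x) + (-10 - 64·x - 128·x^2)·Dx + (1 + 12·x + 32·x^2)·Dx^2  (order 2).
h: a_k = 6, 20, 28, 152/3, 68/3, 1352/15, …
ICs: h(0) = 6, h′(0) = 20.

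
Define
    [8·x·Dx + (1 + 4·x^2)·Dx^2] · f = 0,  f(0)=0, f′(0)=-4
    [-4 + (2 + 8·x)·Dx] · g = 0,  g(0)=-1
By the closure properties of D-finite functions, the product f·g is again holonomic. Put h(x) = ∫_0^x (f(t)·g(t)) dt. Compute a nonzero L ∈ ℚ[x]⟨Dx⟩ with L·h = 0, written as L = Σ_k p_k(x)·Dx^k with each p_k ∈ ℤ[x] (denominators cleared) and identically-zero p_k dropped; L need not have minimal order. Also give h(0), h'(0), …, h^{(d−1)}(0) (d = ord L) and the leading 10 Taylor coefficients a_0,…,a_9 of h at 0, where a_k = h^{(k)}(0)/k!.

f: a_k = 0, -4, 0, 16/3, 0, -64/5, 0, 256/7, 0, -1024/9, …
g: a_k = -1, -2, 2, -4, 10, -28, 84, -264, 858, -2860, …
L₀ := L_f ⊗_s L_g (sym. prod.), ord ≤ 2.
h=∫h₀ ⇒ L = L₀·Dx.
L = (12 - 16·x - 16·x^2)·Dx + (-4 - 8·x + 48·x^2 + 64·x^3)·Dx^2 + (1 + 8·x + 20·x^2 + 32·x^3 + 64·x^4)·Dx^3  (order 3).
h: a_k = 0, 0, 2, 8/3, -10/3, 16/15, -124/45, 1744/105, -4526/105, 92896/945, …
ICs: h(0) = 0, h′(0) = 0, h′′(0) = 4.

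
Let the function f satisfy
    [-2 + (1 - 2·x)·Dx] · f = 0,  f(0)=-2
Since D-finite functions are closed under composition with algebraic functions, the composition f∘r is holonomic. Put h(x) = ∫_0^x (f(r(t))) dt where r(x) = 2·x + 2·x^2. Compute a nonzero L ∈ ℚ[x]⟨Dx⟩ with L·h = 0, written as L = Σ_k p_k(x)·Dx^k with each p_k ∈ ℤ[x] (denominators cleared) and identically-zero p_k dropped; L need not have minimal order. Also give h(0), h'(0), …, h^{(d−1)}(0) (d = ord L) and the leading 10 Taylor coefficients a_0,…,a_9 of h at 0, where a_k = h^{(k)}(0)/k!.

f: a_k = -2, -4, -8, -16, -32, -64, -128, -256, -512, -1024, …
L₀ from L_f via x↦r, Dx↦r'^{-1}Dx.
∫: right-multiply L₀ by Dx.
L = (4 + 8·x)·Dx + (-1 + 4·x + 4·x^2)·Dx^2  (order 2).
h: a_k = 0, -2, -4, -40/3, -48, -928/5, -2240/3, -21632/7, -13056, -504320/9, …
ICs: h(0) = 0, h′(0) = -2.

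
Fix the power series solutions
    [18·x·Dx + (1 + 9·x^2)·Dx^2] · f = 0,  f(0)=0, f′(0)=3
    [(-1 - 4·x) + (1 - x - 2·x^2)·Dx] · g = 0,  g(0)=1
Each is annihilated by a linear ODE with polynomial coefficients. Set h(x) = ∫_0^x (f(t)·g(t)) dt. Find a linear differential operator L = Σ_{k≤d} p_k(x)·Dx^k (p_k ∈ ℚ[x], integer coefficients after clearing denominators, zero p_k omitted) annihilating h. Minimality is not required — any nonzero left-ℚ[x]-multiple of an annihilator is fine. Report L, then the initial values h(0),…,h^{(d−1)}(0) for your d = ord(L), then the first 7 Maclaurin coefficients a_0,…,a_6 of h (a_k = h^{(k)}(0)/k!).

f: a_k = 0, 3, 0, -9, 0, 243/5, 0, …
g: a_k = 1, 1, 3, 5, 11, 21, 43, …
h₀=f·g: eliminate ⇒ L₀, order ≤ 2·1.
h=∫h₀ ⇒ L = L₀·Dx.
L = (4 + 18·x + 108·x^2)·Dx + (2 - 10·x + 36·x^2 + 108·x^3)·Dx^2 + (-1 + x - 7·x^2 + 9·x^3 + 18·x^4)·Dx^3  (order 3).
h: a_k = 0, 0, 3/2, 1, 0, 6/5, 91/10, …
ICs: h(0) = 0, h′(0) = 0, h′′(0) = 3.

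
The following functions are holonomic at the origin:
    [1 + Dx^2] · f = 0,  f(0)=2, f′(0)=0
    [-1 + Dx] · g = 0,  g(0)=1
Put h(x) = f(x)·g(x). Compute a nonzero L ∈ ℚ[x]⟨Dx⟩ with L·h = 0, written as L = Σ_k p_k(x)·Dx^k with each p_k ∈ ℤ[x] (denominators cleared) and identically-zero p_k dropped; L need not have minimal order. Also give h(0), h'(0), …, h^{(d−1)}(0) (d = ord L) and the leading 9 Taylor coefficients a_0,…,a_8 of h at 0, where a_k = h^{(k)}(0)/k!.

L = 2 - 2·Dx + Dx^2  (order 2).
h: a_k = 2, 2, 0, -2/3, -1/3, -1/15, 0, 1/315, 1/1260, …
ICs: h(0) = 2, h′(0) = 2.

f: a_k = 2, 0, -1, 0, 1/12, 0, -1/360, 0, 1/20160, …
g: a_k = 1, 1, 1/2, 1/6, 1/24, 1/120, 1/720, 1/5040, 1/40320, …
f·g: L₀ = L_f ⊗_s L_g, ord ≤ 2·1.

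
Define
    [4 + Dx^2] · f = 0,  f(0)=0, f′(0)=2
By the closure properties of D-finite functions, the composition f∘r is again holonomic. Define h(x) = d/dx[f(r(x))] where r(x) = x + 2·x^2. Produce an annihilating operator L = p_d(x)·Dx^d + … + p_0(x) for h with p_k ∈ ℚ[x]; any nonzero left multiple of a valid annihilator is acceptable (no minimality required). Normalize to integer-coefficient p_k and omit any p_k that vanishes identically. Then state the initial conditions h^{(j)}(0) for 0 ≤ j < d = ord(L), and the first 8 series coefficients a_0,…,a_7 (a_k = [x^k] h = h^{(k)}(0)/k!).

L = (52 + 64·x + 384·x^2 + 1024·x^3 + 1024·x^4) + (-12 - 48·x)·Dx + (1 + 8·x + 16·x^2)·Dx^2  (order 2).
h: a_k = 2, 8, -4, -32, -236/3, -48, 3352/45, 7552/45, …
ICs: h(0) = 2, h′(0) = 8.

f: a_k = 0, 2, 0, -4/3, 0, 4/15, 0, -8/315, …
Change of var in L_f (x↦r) gives L₀.
h₀' ⇒ L via d/dx closure of L₀.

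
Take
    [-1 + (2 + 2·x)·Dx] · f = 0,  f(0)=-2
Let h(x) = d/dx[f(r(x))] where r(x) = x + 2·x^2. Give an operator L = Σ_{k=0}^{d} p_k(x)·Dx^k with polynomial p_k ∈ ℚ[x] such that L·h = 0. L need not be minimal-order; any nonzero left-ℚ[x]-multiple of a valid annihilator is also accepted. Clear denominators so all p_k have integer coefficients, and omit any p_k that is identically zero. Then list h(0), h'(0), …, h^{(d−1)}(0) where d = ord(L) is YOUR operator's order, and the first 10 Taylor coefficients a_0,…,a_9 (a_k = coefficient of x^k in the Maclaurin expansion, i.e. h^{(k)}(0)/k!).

f: a_k = -2, -1, 1/4, -1/8, 5/64, -7/128, 21/512, -33/1024, 429/16384, -715/32768, …
L₀ from L_f via x↦r, Dx↦r'^{-1}Dx.
Derive L from L₀ (diff closure).
L = 7 + (-2 - 10·x - 12·x^2 - 16·x^3)·Dx  (order 1).
h: a_k = -1, -7/2, 21/8, 21/16, -595/128, 567/256, 5537/1024, -17843/2048, -36099/32768, 1067395/65536, …
ICs: h(0) = -1.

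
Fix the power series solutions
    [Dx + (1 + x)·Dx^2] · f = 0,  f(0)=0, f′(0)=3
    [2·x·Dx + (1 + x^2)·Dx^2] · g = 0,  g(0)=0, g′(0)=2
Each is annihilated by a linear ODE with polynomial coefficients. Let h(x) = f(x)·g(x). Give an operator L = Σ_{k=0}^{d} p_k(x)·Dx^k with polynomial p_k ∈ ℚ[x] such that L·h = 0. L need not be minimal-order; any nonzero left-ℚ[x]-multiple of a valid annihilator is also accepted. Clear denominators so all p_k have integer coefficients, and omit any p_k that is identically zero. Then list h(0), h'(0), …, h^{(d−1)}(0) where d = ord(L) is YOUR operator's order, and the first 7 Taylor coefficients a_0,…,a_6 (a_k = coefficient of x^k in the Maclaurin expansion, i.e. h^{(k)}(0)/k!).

L = (24 + 44·x + 80·x^2 + 156·x^3 + 120·x^4 + 52·x^5 + 4·x^7)·Dx + (18 + 124·x + 308·x^2 + 484·x^3 + 544·x^4 + 372·x^5 + 140·x^6 + 12·x^7 + 14·x^8)·Dx^2 + (12 + 64·x + 192·x^2 + 312·x^3 + 360·x^4 + 312·x^5 + 192·x^6 + 72·x^7 + 12·x^8 + 8·x^9)·Dx^3 + (5 + 18·x + 37·x^2 + 56·x^3 + 66·x^4 + 60·x^5 + 42·x^6 + 24·x^7 + 9·x^8 + 2·x^9 + x^10)·Dx^4  (order 4).
h: a_k = 0, 0, 6, -3, 0, -1/2, 26/15, …
ICs: h(0) = 0, h′(0) = 0, h′′(0) = 12, h′′′(0) = -18.

f: a_k = 0, 3, -3/2, 1, -3/4, 3/5, -1/2, …
g: a_k = 0, 2, 0, -2/3, 0, 2/5, 0, …
L₀ := L_f ⊗_s L_g (sym. prod.), ord ≤ 4.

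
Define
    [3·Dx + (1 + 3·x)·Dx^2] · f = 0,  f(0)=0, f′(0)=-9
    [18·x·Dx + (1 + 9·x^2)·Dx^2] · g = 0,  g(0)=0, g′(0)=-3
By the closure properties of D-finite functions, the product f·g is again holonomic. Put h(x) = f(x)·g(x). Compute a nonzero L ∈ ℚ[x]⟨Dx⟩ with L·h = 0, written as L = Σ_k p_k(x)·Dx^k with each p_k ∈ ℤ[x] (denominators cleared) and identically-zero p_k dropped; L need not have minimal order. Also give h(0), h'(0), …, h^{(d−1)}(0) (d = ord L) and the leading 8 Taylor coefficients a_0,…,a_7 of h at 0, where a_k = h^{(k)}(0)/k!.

L = (648 + 3564·x + 19440·x^2 + 113724·x^3 + 262440·x^4 + 341172·x^5 + 236196·x^7)·Dx + (162 + 3348·x + 24948·x^2 + 117612·x^3 + 396576·x^4 + 813564·x^5 + 918540·x^6 + 236196·x^7 + 826686·x^8)·Dx^2 + (36 + 576·x + 5184·x^2 + 25272·x^3 + 87480·x^4 + 227448·x^5 + 419904·x^6 + 472392·x^7 + 236196·x^8 + 472392·x^9)·Dx^3 + (5 + 54·x + 333·x^2 + 1512·x^3 + 5346·x^4 + 14580·x^5 + 30618·x^6 + 52488·x^7 + 59049·x^8 + 39366·x^9 + 59049·x^10)·Dx^4  (order 4).
h: a_k = 0, 0, 27, -81/2, 0, -243/4, 3159/5, -24057/20, …
ICs: h(0) = 0, h′(0) = 0, h′′(0) = 54, h′′′(0) = -243.

f: a_k = 0, -9, 27/2, -27, 243/4, -729/5, 729/2, -6561/7, …
g: a_k = 0, -3, 0, 9, 0, -243/5, 0, 2187/7, …
h₀=f·g: eliminate ⇒ L₀, order ≤ 2·2.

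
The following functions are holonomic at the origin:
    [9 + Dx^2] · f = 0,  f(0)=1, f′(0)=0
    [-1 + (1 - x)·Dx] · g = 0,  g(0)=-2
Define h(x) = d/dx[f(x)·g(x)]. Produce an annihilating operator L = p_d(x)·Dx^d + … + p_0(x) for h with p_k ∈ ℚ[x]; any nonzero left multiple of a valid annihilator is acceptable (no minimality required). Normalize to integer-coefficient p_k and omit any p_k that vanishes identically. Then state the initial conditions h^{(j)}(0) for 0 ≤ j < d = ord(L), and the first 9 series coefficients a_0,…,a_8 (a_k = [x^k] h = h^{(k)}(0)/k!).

L = (7 - 18·x + 9·x^2) + (-2 + 2·x)·Dx + (1 - 2·x + x^2)·Dx^2  (order 2).
h: a_k = -2, 14, 21, 1, 5/4, 273/20, 637/40, 4367/280, 39303/2240, …
ICs: h(0) = -2, h′(0) = 14.

f: a_k = 1, 0, -9/2, 0, 27/8, 0, -81/80, 0, 729/4480, …
g: a_k = -2, -2, -2, -2, -2, -2, -2, -2, -2, …
Sym-product of L_f,L_g gives L₀ (≤ ord 2).
Differentiate: ansatz ord ≤ ord L₀ ⇒ L.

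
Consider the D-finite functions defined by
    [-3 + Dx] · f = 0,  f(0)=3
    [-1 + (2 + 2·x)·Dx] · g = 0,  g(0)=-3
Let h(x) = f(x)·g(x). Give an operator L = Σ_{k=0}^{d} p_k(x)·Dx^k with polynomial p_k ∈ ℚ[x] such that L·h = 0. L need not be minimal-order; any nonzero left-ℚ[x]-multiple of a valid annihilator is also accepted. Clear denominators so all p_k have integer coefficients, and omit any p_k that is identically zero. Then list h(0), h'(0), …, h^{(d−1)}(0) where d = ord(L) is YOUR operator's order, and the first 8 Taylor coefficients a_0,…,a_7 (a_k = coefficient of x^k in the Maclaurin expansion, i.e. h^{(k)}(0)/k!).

f: a_k = 3, 9, 27/2, 27/2, 81/8, 243/40, 243/80, 729/560, …
g: a_k = -3, -3/2, 3/8, -3/16, 15/128, -21/256, 63/1024, -99/2048, …
L₀ := L_f ⊗_s L_g (sym. prod.), ord ≤ 1.
L = (-7 - 6·x) + (2 + 2·x)·Dx  (order 1).
h: a_k = -9, -63/2, -423/8, -927/16, -6003/128, -38493/1280, -81567/5120, -515997/71680, …
ICs: h(0) = -9.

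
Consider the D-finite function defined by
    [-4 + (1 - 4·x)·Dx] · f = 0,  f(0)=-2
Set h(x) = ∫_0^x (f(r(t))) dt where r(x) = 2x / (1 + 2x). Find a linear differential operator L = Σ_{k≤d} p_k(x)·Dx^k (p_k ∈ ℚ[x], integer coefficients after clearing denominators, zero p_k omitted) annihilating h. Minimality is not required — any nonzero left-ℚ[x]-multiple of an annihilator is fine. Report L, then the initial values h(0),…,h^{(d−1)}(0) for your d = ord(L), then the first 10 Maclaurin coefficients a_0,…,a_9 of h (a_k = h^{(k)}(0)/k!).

f: a_k = -2, -8, -32, -128, -512, -2048, -8192, -32768, -131072, -524288, …
f∘r: x↦r, Dx↦Dx/r' in L_f ⇒ L₀.
h=∫h₀ ⇒ L = L₀·Dx.
L = 8·Dx + (-1 + 4·x + 12·x^2)·Dx^2  (order 2).
h: a_k = 0, -2, -8, -32, -144, -3456/5, -3456, -124416/7, -93312, -497664, …
ICs: h(0) = 0, h′(0) = -2.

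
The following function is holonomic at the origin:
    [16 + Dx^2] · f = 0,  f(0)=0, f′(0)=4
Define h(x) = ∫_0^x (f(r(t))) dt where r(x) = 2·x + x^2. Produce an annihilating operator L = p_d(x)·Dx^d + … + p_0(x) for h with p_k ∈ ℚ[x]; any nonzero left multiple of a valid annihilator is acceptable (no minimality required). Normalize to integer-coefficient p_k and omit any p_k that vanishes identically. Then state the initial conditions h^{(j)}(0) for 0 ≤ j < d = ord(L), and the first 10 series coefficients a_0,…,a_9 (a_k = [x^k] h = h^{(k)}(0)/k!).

L = (64 + 192·x + 192·x^2 + 64·x^3)·Dx - Dx^2 + (1 + x)·Dx^3  (order 3).
h: a_k = 0, 0, 4, 4/3, -64/3, -128/5, 1568/45, 96, 10496/315, -50176/405, …
ICs: h(0) = 0, h′(0) = 0, h′′(0) = 8.

f: a_k = 0, 4, 0, -32/3, 0, 128/15, 0, -1024/315, 0, 2048/2835, …
h₀=f(r): pull back L_f along r ⇒ L₀.
h=∫₀ˣh₀: take L = L₀·Dx.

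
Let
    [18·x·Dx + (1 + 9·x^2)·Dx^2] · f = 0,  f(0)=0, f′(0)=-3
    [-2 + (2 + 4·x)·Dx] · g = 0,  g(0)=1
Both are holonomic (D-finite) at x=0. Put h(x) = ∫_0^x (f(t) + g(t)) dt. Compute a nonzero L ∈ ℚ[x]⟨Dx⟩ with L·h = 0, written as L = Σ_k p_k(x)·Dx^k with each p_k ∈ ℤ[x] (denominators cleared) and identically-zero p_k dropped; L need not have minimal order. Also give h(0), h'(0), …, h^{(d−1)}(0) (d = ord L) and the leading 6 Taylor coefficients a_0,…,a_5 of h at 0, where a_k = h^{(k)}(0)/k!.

f: a_k = 0, -3, 0, 9, 0, -243/5, …
g: a_k = 1, 1, -1/2, 1/2, -5/8, 7/8, …
f+g: L₀ = lclm(L_f,L_g), ord ≤ 2+1.
h=∫₀ˣh₀: take L = L₀·Dx.
L = (-36 - 180·x + 972·x^2 + 972·x^3)·Dx^2 + (-42 - 144·x + 720·x^2 + 3888·x^3 + 3402·x^4)·Dx^3 + (-2 + 32·x + 108·x^2 + 396·x^3 + 1134·x^4 + 972·x^5)·Dx^4  (order 4).
h: a_k = 0, 1, -1, -1/6, 19/8, -1/8, …
ICs: h(0) = 0, h′(0) = 1, h′′(0) = -2, h′′′(0) = -1.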